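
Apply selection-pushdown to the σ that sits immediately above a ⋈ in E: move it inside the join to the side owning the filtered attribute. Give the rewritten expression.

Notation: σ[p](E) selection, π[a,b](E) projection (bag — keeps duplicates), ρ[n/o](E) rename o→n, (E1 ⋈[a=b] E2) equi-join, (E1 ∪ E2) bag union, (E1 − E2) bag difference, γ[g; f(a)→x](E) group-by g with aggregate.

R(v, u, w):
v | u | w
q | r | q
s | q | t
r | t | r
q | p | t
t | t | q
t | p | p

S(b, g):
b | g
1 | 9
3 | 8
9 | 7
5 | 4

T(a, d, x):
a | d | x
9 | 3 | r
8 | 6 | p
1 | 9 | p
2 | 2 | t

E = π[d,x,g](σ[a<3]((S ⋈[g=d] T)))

σ filters on a, owned by the right side.
E' = π[d,x,g]((S ⋈[g=d] σ[a<3](T)))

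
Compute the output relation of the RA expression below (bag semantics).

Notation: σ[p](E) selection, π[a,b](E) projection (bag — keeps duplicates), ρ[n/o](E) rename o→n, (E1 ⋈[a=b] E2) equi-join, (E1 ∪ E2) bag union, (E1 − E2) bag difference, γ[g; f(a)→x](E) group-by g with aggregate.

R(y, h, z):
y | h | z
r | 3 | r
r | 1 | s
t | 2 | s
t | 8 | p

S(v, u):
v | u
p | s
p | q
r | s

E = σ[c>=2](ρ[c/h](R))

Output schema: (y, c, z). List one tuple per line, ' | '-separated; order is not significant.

Per-node cardinality:
  R → 4
  ρ[c/h](R) → 4
  σ[c>=2](ρ[c/h](R)) → 3

== RESULT ==
y | c | z
r | 3 | r
t | 2 | s
t | 8 | p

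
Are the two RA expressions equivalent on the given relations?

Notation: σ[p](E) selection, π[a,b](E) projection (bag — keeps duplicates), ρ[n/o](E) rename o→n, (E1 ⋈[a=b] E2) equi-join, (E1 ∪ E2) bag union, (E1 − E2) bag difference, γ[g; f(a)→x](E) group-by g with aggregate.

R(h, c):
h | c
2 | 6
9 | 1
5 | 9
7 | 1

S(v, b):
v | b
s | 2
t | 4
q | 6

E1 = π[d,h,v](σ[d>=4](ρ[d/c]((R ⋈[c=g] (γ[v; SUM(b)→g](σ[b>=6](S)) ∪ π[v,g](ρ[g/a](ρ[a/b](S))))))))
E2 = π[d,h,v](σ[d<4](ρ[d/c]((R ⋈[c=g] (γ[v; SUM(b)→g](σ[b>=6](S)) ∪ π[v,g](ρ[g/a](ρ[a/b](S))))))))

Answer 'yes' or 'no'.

E1 subexpression sizes:
  R → 4
  S → 3
  σ[b>=6](S) → 1
  γ[v; SUM(b)→g](σ[b>=6](S)) → 1
  S → 3
  ρ[a/b](S) → 3
  ρ[g/a](ρ[a/b](S)) → 3
  π[v,g](ρ[g/a](ρ[a/b](S))) → 3
  (γ[v; SUM(b)→g](σ[b>=6](S)) ∪ π[v,g](ρ[g/a](ρ[a/b](S)))) → 4
  (R ⋈[c=g] (γ[v; SUM(b)→g](σ[b>=6](S)) ∪ π[v,g](ρ[g/a](ρ[a/b](S))))) → 2
  ρ[d/c]((R ⋈[c=g] (γ[v; SUM(b)→g](σ[b>=6](S)) ∪ π[v,g](ρ[g/a](ρ[a/b](S)))))) → 2
  σ[d>=4](ρ[d/c]((R ⋈[c=g] (γ[v; SUM(b)→g](σ[b>=6](S)) ∪ π[v,g](ρ[g/a](ρ[a/b](S))))))) → 2
  π[d,h,v](σ[d>=4](ρ[d/c]((R ⋈[c=g] (γ[v; SUM(b)→g](σ[b>=6](S)) ∪ π[v,g](ρ[g/a](ρ[a/b](S)))))))) → 2
E2 subexpression sizes:
  R → 4
  S → 3
  σ[b>=6](S) → 1
  γ[v; SUM(b)→g](σ[b>=6](S)) → 1
  S → 3
  ρ[a/b](S) → 3
  ρ[g/a](ρ[a/b](S)) → 3
  π[v,g](ρ[g/a](ρ[a/b](S))) → 3
  (γ[v; SUM(b)→g](σ[b>=6](S)) ∪ π[v,g](ρ[g/a](ρ[a/b](S)))) → 4
  (R ⋈[c=g] (γ[v; SUM(b)→g](σ[b>=6](S)) ∪ π[v,g](ρ[g/a](ρ[a/b](S))))) → 2
  ρ[d/c]((R ⋈[c=g] (γ[v; SUM(b)→g](σ[b>=6](S)) ∪ π[v,g](ρ[g/a](ρ[a/b](S)))))) → 2
  σ[d<4](ρ[d/c]((R ⋈[c=g] (γ[v; SUM(b)→g](σ[b>=6](S)) ∪ π[v,g](ρ[g/a](ρ[a/b](S))))))) → 0
  π[d,h,v](σ[d<4](ρ[d/c]((R ⋈[c=g] (γ[v; SUM(b)→g](σ[b>=6](S)) ∪ π[v,g](ρ[g/a](ρ[a/b](S)))))))) → 0

E1 result:
d | h | v
6 | 2 | q
6 | 2 | q
E2 result:
d | h | v
(0 rows)
Witness: (6, 2, 'q') appears 2× in E1 but 0× in E2.

no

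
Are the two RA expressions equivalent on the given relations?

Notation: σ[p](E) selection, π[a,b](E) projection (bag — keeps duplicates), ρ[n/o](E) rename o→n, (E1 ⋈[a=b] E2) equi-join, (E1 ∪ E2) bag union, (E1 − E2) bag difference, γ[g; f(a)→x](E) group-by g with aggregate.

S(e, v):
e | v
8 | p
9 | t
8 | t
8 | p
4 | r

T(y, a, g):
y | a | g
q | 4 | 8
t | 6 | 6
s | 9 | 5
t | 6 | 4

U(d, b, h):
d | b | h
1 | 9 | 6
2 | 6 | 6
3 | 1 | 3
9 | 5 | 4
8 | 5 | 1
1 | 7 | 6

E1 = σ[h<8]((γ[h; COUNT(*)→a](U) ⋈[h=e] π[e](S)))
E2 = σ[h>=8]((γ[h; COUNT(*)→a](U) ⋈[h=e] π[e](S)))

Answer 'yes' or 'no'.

E1 row counts bottom-up:
  U → 6
  γ[h; COUNT(*)→a](U) → 4
  S → 5
  π[e](S) → 5
  (γ[h; COUNT(*)→a](U) ⋈[h=e] π[e](S)) → 1
  σ[h<8]((γ[h; COUNT(*)→a](U) ⋈[h=e] π[e](S))) → 1
E2 row counts bottom-up:
  U → 6
  γ[h; COUNT(*)→a](U) → 4
  S → 5
  π[e](S) → 5
  (γ[h; COUNT(*)→a](U) ⋈[h=e] π[e](S)) → 1
  σ[h>=8]((γ[h; COUNT(*)→a](U) ⋈[h=e] π[e](S))) → 0

E1 result:
h | a | e
4 | 1 | 4
E2 result:
h | a | e
(0 rows)
Witness: (4, 1, 4) appears 1× in E1 but 0× in E2.

no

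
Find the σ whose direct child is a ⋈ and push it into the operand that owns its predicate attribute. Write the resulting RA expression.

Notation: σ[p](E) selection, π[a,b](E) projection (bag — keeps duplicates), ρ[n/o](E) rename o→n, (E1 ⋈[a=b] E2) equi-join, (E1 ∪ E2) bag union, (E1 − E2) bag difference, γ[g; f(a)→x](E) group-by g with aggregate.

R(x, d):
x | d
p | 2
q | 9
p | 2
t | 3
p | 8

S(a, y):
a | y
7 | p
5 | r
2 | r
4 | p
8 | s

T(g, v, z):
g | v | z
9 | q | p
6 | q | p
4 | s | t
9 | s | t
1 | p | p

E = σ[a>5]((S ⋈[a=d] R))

σ filters on a, owned by the left side.
E' = (σ[a>5](S) ⋈[a=d] R)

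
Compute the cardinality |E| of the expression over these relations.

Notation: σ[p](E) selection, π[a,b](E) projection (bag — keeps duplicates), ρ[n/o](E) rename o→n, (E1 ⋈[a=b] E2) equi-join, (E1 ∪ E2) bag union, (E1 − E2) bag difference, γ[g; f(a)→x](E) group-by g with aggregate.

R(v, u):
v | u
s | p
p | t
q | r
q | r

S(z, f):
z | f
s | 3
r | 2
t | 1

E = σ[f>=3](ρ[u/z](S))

Stepwise |·|:
  S → 3
  ρ[u/z](S) → 3
  σ[f>=3](ρ[u/z](S)) → 1

|E| = 1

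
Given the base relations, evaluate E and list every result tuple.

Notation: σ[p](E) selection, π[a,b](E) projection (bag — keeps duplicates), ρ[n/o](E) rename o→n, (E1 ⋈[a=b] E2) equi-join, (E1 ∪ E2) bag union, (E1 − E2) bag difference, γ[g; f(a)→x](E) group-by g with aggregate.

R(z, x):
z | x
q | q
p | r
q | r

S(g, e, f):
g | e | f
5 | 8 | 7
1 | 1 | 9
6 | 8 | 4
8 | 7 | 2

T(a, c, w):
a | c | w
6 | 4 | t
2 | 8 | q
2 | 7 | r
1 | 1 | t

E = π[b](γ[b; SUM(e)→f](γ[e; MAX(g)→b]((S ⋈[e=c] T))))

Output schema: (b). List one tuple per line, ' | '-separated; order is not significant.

Row counts bottom-up:
  S → 4
  T → 4
  (S ⋈[e=c] T) → 4
  γ[e; MAX(g)→b]((S ⋈[e=c] T)) → 3
  γ[b; SUM(e)→f](γ[e; MAX(g)→b]((S ⋈[e=c] T))) → 3
  π[b](γ[b; SUM(e)→f](γ[e; MAX(g)→b]((S ⋈[e=c] T)))) → 3

== RESULT ==
b
1
6
8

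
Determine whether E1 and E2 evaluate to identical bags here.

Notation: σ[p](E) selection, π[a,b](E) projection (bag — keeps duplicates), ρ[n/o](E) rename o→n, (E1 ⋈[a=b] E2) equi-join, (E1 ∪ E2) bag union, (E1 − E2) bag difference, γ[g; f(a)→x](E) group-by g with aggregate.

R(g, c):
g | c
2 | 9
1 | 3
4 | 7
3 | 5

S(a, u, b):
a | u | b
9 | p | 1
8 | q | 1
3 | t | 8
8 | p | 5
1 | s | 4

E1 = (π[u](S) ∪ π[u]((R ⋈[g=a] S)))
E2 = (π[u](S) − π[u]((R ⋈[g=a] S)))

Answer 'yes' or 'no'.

E1 row counts bottom-up:
  S → 5
  π[u](S) → 5
  R → 4
  S → 5
  (R ⋈[g=a] S) → 2
  π[u]((R ⋈[g=a] S)) → 2
  (π[u](S) ∪ π[u]((R ⋈[g=a] S))) → 7
E2 row counts bottom-up:
  S → 5
  π[u](S) → 5
  R → 4
  S → 5
  (R ⋈[g=a] S) → 2
  π[u]((R ⋈[g=a] S)) → 2
  (π[u](S) − π[u]((R ⋈[g=a] S))) → 3

E1 result:
u
p
p
q
s
s
t
t
E2 result:
u
p
p
q
Witness: ('s',) appears 2× in E1 but 0× in E2.

no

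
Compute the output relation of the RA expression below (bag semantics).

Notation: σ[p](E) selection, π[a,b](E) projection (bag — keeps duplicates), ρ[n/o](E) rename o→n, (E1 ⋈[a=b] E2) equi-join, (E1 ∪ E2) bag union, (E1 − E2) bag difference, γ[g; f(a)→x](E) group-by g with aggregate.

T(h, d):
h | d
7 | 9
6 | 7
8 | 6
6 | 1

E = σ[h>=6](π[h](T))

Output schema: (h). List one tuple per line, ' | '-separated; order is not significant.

Stepwise |·|:
  T → 4
  π[h](T) → 4
  σ[h>=6](π[h](T)) → 4

== RESULT ==
h
6
6
7
8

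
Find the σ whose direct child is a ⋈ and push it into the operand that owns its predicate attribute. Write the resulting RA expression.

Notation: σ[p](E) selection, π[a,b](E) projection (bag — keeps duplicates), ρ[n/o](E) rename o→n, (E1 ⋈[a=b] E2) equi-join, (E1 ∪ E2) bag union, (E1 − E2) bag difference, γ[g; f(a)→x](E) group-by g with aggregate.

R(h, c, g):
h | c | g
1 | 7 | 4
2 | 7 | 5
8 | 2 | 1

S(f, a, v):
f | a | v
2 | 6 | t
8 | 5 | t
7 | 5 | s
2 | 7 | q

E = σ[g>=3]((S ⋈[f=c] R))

σ filters on g, owned by the right side.
E' = (S ⋈[f=c] σ[g>=3](R))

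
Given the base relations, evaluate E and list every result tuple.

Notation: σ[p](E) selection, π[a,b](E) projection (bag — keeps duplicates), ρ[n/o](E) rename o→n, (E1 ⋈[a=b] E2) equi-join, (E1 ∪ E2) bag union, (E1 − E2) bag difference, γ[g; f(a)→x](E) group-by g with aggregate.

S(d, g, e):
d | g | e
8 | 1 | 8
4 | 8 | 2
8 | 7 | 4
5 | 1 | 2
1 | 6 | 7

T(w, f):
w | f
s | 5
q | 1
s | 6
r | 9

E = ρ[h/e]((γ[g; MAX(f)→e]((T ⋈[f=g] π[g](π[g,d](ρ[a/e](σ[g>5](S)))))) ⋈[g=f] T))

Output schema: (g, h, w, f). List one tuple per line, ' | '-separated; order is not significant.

Subexpression sizes:
  T → 4
  S → 5
  σ[g>5](S) → 3
  ρ[a/e](σ[g>5](S)) → 3
  π[g,d](ρ[a/e](σ[g>5](S))) → 3
  π[g](π[g,d](ρ[a/e](σ[g>5](S)))) → 3
  (T ⋈[f=g] π[g](π[g,d](ρ[a/e](σ[g>5](S))))) → 1
  γ[g; MAX(f)→e]((T ⋈[f=g] π[g](π[g,d](ρ[a/e](σ[g>5](S)))))) → 1
  T → 4
  (γ[g; MAX(f)→e]((T ⋈[f=g] π[g](π[g,d](ρ[a/e](σ[g>5](S)))))) ⋈[g=f] T) → 1
  ρ[h/e]((γ[g; MAX(f)→e]((T ⋈[f=g] π[g](π[g,d](ρ[a/e](σ[g>5](S)))))) ⋈[g=f] T)) → 1

== RESULT ==
g | h | w | f
6 | 6 | s | 6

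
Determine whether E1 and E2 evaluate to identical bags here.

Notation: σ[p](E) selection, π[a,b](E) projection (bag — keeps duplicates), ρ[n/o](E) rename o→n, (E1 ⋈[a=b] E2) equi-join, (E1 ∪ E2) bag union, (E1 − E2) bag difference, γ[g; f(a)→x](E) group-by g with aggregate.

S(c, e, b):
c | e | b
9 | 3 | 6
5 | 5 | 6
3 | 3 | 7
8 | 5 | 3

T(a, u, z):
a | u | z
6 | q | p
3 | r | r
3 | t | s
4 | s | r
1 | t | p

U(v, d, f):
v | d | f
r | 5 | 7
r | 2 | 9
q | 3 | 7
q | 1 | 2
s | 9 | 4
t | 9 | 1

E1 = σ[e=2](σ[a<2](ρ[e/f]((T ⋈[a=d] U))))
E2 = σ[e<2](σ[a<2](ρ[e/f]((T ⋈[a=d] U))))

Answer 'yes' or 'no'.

E1 stepwise |·|:
  T → 5
  U → 6
  (T ⋈[a=d] U) → 3
  ρ[e/f]((T ⋈[a=d] U)) → 3
  σ[a<2](ρ[e/f]((T ⋈[a=d] U))) → 1
  σ[e=2](σ[a<2](ρ[e/f]((T ⋈[a=d] U)))) → 1
E2 stepwise |·|:
  T → 5
  U → 6
  (T ⋈[a=d] U) → 3
  ρ[e/f]((T ⋈[a=d] U)) → 3
  σ[a<2](ρ[e/f]((T ⋈[a=d] U))) → 1
  σ[e<2](σ[a<2](ρ[e/f]((T ⋈[a=d] U)))) → 0

E1 result:
a | u | z | v | d | e
1 | t | p | q | 1 | 2
E2 result:
a | u | z | v | d | e
(0 rows)
Witness: (1, 't', 'p', 'q', 1, 2) appears 1× in E1 but 0× in E2.

no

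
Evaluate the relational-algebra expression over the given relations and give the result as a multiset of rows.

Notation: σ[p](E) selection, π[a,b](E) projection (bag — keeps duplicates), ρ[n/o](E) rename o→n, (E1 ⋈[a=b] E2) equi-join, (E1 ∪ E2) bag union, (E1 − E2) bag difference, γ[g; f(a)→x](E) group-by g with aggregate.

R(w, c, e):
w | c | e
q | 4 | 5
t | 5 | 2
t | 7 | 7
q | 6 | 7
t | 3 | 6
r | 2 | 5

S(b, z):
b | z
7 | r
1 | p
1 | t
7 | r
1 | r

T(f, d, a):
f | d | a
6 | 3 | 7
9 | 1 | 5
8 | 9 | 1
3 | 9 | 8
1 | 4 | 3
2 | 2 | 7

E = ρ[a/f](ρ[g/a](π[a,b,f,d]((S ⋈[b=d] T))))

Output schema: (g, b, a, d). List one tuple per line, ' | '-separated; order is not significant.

Subexpression sizes:
  S → 5
  T → 6
  (S ⋈[b=d] T) → 3
  π[a,b,f,d]((S ⋈[b=d] T)) → 3
  ρ[g/a](π[a,b,f,d]((S ⋈[b=d] T))) → 3
  ρ[a/f](ρ[g/a](π[a,b,f,d]((S ⋈[b=d] T)))) → 3

== RESULT ==
g | b | a | d
5 | 1 | 9 | 1
5 | 1 | 9 | 1
5 | 1 | 9 | 1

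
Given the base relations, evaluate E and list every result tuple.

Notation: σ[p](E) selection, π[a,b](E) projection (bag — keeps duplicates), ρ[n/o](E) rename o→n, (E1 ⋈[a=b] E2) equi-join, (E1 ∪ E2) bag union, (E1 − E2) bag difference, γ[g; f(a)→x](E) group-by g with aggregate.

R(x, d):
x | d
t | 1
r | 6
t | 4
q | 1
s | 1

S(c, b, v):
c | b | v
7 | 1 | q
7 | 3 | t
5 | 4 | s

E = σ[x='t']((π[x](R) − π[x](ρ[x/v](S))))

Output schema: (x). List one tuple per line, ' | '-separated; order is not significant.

Row counts bottom-up:
  R → 5
  π[x](R) → 5
  S → 3
  ρ[x/v](S) → 3
  π[x](ρ[x/v](S)) → 3
  (π[x](R) − π[x](ρ[x/v](S))) → 2
  σ[x='t']((π[x](R) − π[x](ρ[x/v](S)))) → 1

== RESULT ==
x
t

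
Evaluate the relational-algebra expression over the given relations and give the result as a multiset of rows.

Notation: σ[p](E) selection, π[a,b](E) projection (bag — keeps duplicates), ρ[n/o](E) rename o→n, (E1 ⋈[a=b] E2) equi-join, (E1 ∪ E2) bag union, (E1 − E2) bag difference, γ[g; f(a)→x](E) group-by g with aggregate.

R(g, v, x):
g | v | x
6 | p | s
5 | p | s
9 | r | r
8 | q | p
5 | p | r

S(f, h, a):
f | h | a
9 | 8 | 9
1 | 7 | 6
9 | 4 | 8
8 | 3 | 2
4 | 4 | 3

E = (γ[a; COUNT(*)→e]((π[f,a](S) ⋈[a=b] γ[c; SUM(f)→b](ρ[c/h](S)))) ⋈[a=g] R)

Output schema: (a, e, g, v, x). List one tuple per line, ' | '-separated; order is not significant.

Row counts bottom-up:
  S → 5
  π[f,a](S) → 5
  S → 5
  ρ[c/h](S) → 5
  γ[c; SUM(f)→b](ρ[c/h](S)) → 4
  (π[f,a](S) ⋈[a=b] γ[c; SUM(f)→b](ρ[c/h](S))) → 2
  γ[a; COUNT(*)→e]((π[f,a](S) ⋈[a=b] γ[c; SUM(f)→b](ρ[c/h](S)))) → 2
  R → 5
  (γ[a; COUNT(*)→e]((π[f,a](S) ⋈[a=b] γ[c; SUM(f)→b](ρ[c/h](S)))) ⋈[a=g] R) → 2

== RESULT ==
a | e | g | v | x
8 | 1 | 8 | q | p
9 | 1 | 9 | r | r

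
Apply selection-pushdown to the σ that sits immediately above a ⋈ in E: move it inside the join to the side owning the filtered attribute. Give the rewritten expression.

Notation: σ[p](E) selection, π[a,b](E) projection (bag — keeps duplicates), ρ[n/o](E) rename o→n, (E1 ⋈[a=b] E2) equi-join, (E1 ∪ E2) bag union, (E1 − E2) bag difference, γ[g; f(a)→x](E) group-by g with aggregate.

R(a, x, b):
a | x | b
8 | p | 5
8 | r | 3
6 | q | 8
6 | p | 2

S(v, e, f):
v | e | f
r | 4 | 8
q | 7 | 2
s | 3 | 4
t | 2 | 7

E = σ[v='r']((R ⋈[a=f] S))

σ filters on v, owned by the right side.
E' = (R ⋈[a=f] σ[v='r'](S))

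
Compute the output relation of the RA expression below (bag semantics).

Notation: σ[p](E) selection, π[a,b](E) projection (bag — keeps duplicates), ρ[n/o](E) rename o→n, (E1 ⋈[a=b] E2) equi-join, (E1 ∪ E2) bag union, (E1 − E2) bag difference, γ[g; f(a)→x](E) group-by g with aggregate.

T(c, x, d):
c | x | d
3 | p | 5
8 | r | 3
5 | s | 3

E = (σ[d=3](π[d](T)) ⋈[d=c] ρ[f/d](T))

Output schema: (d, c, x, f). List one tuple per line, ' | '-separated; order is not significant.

Stepwise |·|:
  T → 3
  π[d](T) → 3
  σ[d=3](π[d](T)) → 2
  T → 3
  ρ[f/d](T) → 3
  (σ[d=3](π[d](T)) ⋈[d=c] ρ[f/d](T)) → 2

== RESULT ==
d | c | x | f
3 | 3 | p | 5
3 | 3 | p | 5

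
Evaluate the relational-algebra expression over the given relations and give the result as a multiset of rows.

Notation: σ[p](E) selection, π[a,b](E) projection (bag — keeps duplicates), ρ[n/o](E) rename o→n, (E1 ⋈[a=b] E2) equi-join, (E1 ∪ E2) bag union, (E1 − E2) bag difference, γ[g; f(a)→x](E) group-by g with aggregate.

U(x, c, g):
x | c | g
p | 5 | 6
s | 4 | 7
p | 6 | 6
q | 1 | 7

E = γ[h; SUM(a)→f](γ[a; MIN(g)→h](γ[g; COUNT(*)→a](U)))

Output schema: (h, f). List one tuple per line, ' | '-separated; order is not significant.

Per-node cardinality:
  U → 4
  γ[g; COUNT(*)→a](U) → 2
  γ[a; MIN(g)→h](γ[g; COUNT(*)→a](U)) → 1
  γ[h; SUM(a)→f](γ[a; MIN(g)→h](γ[g; COUNT(*)→a](U))) → 1

== RESULT ==
h | f
6 | 2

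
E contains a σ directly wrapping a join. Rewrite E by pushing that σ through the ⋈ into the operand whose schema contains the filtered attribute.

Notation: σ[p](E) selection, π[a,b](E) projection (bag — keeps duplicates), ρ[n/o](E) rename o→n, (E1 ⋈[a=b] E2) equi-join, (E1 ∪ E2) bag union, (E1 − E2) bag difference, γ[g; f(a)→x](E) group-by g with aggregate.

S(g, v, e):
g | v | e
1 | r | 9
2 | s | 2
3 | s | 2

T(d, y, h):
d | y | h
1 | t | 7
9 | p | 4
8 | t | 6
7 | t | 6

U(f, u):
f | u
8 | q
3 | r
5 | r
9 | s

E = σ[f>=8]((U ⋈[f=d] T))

σ filters on f, owned by the left side.
E' = (σ[f>=8](U) ⋈[f=d] T)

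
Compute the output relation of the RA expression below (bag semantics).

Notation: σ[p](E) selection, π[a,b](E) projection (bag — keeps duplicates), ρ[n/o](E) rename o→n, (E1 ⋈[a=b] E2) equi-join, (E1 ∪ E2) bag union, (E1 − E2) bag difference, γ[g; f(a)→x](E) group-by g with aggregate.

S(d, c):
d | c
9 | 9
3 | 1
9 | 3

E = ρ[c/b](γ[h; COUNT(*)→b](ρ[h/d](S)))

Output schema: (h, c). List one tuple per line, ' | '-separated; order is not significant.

Stepwise |·|:
  S → 3
  ρ[h/d](S) → 3
  γ[h; COUNT(*)→b](ρ[h/d](S)) → 2
  ρ[c/b](γ[h; COUNT(*)→b](ρ[h/d](S))) → 2

== RESULT ==
h | c
3 | 1
9 | 2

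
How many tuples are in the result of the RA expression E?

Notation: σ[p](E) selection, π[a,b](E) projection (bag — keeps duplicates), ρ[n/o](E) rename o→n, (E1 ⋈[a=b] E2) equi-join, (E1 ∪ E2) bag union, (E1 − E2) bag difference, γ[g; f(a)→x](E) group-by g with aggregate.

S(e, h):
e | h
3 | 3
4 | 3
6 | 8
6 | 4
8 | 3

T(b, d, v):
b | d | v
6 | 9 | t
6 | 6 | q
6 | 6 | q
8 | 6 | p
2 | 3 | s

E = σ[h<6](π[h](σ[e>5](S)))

Row counts bottom-up:
  S → 5
  σ[e>5](S) → 3
  π[h](σ[e>5](S)) → 3
  σ[h<6](π[h](σ[e>5](S))) → 2

|E| = 2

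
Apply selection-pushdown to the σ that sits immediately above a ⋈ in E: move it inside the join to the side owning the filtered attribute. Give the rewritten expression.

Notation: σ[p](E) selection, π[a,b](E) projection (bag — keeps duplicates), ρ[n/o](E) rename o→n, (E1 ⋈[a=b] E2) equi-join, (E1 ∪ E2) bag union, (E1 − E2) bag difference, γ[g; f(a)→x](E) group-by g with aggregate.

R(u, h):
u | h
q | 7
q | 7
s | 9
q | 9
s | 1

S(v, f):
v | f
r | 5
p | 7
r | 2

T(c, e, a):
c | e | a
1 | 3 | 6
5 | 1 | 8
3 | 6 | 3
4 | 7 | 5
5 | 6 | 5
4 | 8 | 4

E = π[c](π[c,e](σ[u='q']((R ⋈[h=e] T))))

σ filters on u, owned by the left side.
E' = π[c](π[c,e]((σ[u='q'](R) ⋈[h=e] T)))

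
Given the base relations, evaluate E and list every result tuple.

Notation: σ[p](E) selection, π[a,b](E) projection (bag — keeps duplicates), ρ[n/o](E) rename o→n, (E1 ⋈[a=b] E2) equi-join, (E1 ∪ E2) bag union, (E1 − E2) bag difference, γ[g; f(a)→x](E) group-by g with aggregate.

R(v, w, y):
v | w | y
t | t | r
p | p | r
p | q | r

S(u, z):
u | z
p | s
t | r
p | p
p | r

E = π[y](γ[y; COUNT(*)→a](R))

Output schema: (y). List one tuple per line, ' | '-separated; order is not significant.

Subexpression sizes:
  R → 3
  γ[y; COUNT(*)→a](R) → 1
  π[y](γ[y; COUNT(*)→a](R)) → 1

== RESULT ==
y
r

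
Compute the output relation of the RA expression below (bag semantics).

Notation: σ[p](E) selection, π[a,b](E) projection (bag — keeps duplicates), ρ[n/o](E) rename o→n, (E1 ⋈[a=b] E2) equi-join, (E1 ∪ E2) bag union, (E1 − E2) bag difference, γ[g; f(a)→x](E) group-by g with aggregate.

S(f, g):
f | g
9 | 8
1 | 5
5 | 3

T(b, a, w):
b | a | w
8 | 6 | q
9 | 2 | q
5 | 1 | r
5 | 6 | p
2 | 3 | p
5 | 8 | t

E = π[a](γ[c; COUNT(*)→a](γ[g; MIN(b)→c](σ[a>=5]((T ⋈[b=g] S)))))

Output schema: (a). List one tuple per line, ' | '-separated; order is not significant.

Row counts bottom-up:
  T → 6
  S → 3
  (T ⋈[b=g] S) → 4
  σ[a>=5]((T ⋈[b=g] S)) → 3
  γ[g; MIN(b)→c](σ[a>=5]((T ⋈[b=g] S))) → 2
  γ[c; COUNT(*)→a](γ[g; MIN(b)→c](σ[a>=5]((T ⋈[b=g] S)))) → 2
  π[a](γ[c; COUNT(*)→a](γ[g; MIN(b)→c](σ[a>=5]((T ⋈[b=g] S))))) → 2

== RESULT ==
a
1
1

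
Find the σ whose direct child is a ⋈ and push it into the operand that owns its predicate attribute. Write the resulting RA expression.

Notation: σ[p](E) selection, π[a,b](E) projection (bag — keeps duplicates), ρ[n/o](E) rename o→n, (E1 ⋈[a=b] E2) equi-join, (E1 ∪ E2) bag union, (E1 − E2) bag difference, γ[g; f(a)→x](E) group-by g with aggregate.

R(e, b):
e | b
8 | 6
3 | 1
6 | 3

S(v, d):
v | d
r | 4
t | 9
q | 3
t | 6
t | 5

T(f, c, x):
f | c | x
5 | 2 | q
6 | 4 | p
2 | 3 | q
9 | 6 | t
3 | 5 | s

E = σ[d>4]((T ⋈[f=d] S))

σ filters on d, owned by the right side.
E' = (T ⋈[f=d] σ[d>4](S))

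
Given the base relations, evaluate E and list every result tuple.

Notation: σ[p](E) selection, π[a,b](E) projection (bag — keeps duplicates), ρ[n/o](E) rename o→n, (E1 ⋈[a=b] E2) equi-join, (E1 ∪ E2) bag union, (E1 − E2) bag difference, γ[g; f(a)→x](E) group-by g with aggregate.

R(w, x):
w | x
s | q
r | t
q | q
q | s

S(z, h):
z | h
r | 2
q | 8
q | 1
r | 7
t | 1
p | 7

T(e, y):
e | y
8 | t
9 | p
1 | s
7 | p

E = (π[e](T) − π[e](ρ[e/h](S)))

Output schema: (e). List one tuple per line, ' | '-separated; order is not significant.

Row counts bottom-up:
  T → 4
  π[e](T) → 4
  S → 6
  ρ[e/h](S) → 6
  π[e](ρ[e/h](S)) → 6
  (π[e](T) − π[e](ρ[e/h](S))) → 1

== RESULT ==
e
9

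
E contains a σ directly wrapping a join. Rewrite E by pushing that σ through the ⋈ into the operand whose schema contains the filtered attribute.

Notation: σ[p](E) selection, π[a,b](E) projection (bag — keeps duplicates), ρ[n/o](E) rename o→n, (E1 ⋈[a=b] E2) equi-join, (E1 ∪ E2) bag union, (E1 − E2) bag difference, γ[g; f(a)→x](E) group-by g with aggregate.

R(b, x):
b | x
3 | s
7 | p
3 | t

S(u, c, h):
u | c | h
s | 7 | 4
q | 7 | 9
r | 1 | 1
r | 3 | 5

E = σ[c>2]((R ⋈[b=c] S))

σ filters on c, owned by the right side.
E' = (R ⋈[b=c] σ[c>2](S))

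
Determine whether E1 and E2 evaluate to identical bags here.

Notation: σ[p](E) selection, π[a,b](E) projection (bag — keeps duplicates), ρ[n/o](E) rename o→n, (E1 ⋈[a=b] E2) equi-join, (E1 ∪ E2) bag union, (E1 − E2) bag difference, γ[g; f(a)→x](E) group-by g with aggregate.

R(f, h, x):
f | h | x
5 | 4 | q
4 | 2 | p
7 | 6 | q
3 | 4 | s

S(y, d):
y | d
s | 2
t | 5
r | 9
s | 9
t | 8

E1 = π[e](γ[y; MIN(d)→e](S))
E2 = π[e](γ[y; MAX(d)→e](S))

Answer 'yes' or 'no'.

E1 subexpression sizes:
  S → 5
  γ[y; MIN(d)→e](S) → 3
  π[e](γ[y; MIN(d)→e](S)) → 3
E2 subexpression sizes:
  S → 5
  γ[y; MAX(d)→e](S) → 3
  π[e](γ[y; MAX(d)→e](S)) → 3

E1 result:
e
2
5
9
E2 result:
e
8
9
9
Witness: (2,) appears 1× in E1 but 0× in E2.

no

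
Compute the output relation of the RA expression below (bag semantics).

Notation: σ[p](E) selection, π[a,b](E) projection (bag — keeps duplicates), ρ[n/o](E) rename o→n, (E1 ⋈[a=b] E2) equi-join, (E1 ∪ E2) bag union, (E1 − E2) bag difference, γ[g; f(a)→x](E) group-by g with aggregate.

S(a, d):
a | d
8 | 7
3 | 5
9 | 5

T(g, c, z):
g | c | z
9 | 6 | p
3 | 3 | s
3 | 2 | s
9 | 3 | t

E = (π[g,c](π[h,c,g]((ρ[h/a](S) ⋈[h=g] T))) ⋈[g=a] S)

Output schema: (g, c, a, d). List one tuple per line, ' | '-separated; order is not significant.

Stepwise |·|:
  S → 3
  ρ[h/a](S) → 3
  T → 4
  (ρ[h/a](S) ⋈[h=g] T) → 4
  π[h,c,g]((ρ[h/a](S) ⋈[h=g] T)) → 4
  π[g,c](π[h,c,g]((ρ[h/a](S) ⋈[h=g] T))) → 4
  S → 3
  (π[g,c](π[h,c,g]((ρ[h/a](S) ⋈[h=g] T))) ⋈[g=a] S) → 4

== RESULT ==
g | c | a | d
3 | 2 | 3 | 5
3 | 3 | 3 | 5
9 | 3 | 9 | 5
9 | 6 | 9 | 5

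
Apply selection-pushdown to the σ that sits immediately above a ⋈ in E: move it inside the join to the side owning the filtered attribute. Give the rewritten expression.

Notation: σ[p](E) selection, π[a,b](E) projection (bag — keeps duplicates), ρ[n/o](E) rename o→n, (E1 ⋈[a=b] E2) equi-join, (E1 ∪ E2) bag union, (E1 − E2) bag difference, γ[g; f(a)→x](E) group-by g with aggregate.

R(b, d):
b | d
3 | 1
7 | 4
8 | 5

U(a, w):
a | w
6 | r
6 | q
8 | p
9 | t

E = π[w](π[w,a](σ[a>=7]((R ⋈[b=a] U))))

σ filters on a, owned by the right side.
E' = π[w](π[w,a]((R ⋈[b=a] σ[a>=7](U))))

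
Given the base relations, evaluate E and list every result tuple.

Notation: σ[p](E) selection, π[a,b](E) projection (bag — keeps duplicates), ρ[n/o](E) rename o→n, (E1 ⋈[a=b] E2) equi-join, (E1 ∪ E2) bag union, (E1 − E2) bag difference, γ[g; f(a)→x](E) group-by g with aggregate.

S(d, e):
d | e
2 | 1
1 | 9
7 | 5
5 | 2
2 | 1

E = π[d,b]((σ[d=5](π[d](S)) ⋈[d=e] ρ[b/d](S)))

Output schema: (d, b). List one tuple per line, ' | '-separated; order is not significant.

Per-node cardinality:
  S → 5
  π[d](S) → 5
  σ[d=5](π[d](S)) → 1
  S → 5
  ρ[b/d](S) → 5
  (σ[d=5](π[d](S)) ⋈[d=e] ρ[b/d](S)) → 1
  π[d,b]((σ[d=5](π[d](S)) ⋈[d=e] ρ[b/d](S))) → 1

== RESULT ==
d | b
5 | 7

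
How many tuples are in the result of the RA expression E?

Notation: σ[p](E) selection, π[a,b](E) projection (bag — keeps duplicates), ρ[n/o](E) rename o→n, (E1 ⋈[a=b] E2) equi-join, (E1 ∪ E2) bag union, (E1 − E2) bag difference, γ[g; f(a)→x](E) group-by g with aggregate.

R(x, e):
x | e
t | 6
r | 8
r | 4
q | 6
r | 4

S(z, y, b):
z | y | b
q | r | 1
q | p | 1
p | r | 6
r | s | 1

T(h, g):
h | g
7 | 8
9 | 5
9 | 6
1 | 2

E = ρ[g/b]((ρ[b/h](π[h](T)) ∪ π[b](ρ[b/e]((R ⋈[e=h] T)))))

Subexpression sizes:
  T → 4
  π[h](T) → 4
  ρ[b/h](π[h](T)) → 4
  R → 5
  T → 4
  (R ⋈[e=h] T) → 0
  ρ[b/e]((R ⋈[e=h] T)) → 0
  π[b](ρ[b/e]((R ⋈[e=h] T))) → 0
  (ρ[b/h](π[h](T)) ∪ π[b](ρ[b/e]((R ⋈[e=h] T)))) → 4
  ρ[g/b]((ρ[b/h](π[h](T)) ∪ π[b](ρ[b/e]((R ⋈[e=h] T))))) → 4

|E| = 4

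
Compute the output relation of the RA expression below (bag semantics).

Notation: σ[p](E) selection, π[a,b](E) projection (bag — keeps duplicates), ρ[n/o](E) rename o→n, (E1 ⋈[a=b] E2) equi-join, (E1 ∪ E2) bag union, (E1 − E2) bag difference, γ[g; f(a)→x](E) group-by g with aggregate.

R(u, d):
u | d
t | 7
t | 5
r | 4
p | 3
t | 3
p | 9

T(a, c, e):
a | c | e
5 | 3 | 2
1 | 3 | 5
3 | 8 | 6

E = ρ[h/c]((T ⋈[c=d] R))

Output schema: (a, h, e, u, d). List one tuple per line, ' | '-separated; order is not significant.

Subexpression sizes:
  T → 3
  R → 6
  (T ⋈[c=d] R) → 4
  ρ[h/c]((T ⋈[c=d] R)) → 4

== RESULT ==
a | h | e | u | d
1 | 3 | 5 | p | 3
1 | 3 | 5 | t | 3
5 | 3 | 2 | p | 3
5 | 3 | 2 | t | 3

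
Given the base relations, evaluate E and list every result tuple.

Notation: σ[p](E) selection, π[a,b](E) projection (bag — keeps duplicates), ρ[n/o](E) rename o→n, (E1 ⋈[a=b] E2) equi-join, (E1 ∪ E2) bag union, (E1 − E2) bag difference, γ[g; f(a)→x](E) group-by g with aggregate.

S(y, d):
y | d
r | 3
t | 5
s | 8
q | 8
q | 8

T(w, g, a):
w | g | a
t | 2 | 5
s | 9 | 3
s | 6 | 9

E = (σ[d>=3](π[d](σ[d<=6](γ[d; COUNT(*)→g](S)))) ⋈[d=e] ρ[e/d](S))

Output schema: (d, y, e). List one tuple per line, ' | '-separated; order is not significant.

Row counts bottom-up:
  S → 5
  γ[d; COUNT(*)→g](S) → 3
  σ[d<=6](γ[d; COUNT(*)→g](S)) → 2
  π[d](σ[d<=6](γ[d; COUNT(*)→g](S))) → 2
  σ[d>=3](π[d](σ[d<=6](γ[d; COUNT(*)→g](S)))) → 2
  S → 5
  ρ[e/d](S) → 5
  (σ[d>=3](π[d](σ[d<=6](γ[d; COUNT(*)→g](S)))) ⋈[d=e] ρ[e/d](S)) → 2

== RESULT ==
d | y | e
3 | r | 3
5 | t | 5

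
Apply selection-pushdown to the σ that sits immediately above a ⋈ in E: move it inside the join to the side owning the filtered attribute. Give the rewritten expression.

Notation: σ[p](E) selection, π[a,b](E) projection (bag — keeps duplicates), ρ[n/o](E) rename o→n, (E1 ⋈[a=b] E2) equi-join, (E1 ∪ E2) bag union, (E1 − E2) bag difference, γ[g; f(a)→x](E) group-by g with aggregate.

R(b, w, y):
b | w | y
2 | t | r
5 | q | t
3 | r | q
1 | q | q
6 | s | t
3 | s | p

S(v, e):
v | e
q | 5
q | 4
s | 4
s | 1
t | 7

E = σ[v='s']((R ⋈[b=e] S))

σ filters on v, owned by the right side.
E' = (R ⋈[b=e] σ[v='s'](S))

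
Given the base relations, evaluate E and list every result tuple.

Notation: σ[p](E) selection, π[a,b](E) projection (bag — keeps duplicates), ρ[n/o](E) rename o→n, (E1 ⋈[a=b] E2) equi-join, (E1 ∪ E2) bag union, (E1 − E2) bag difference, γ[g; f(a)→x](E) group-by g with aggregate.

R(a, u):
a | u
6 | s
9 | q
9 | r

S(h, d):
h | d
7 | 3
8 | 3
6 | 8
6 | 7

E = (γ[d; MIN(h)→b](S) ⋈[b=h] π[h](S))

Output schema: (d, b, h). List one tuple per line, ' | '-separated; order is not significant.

Row counts bottom-up:
  S → 4
  γ[d; MIN(h)→b](S) → 3
  S → 4
  π[h](S) → 4
  (γ[d; MIN(h)→b](S) ⋈[b=h] π[h](S)) → 5

== RESULT ==
d | b | h
3 | 7 | 7
7 | 6 | 6
7 | 6 | 6
8 | 6 | 6
8 | 6 | 6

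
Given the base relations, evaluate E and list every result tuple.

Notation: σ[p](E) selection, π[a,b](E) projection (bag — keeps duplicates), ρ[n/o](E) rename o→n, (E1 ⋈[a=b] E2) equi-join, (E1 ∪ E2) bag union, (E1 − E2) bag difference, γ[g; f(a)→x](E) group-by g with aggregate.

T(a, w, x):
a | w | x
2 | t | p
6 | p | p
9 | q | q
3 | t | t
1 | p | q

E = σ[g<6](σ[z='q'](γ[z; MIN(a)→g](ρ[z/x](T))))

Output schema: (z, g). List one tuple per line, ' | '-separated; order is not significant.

Stepwise |·|:
  T → 5
  ρ[z/x](T) → 5
  γ[z; MIN(a)→g](ρ[z/x](T)) → 3
  σ[z='q'](γ[z; MIN(a)→g](ρ[z/x](T))) → 1
  σ[g<6](σ[z='q'](γ[z; MIN(a)→g](ρ[z/x](T)))) → 1

== RESULT ==
z | g
q | 1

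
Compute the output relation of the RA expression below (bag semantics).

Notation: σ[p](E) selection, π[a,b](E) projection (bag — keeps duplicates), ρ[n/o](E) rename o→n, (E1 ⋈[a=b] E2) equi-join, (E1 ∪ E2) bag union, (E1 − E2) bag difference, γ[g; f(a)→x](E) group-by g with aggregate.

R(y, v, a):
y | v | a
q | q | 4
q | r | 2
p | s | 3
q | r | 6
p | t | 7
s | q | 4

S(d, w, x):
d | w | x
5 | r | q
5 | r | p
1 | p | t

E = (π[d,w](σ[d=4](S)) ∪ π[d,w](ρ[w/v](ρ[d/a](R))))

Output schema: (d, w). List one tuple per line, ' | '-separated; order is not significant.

Row counts bottom-up:
  S → 3
  σ[d=4](S) → 0
  π[d,w](σ[d=4](S)) → 0
  R → 6
  ρ[d/a](R) → 6
  ρ[w/v](ρ[d/a](R)) → 6
  π[d,w](ρ[w/v](ρ[d/a](R))) → 6
  (π[d,w](σ[d=4](S)) ∪ π[d,w](ρ[w/v](ρ[d/a](R)))) → 6

== RESULT ==
d | w
2 | r
3 | s
4 | q
4 | q
6 | r
7 | t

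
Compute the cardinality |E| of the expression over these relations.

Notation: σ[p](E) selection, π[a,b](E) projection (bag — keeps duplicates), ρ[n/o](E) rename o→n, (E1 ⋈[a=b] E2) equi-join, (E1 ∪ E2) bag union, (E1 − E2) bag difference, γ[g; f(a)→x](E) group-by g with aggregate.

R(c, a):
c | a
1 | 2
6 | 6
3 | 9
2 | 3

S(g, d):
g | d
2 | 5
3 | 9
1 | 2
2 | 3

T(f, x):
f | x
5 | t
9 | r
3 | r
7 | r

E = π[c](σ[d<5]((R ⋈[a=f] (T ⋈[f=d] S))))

Per-node cardinality:
  R → 4
  T → 4
  S → 4
  (T ⋈[f=d] S) → 3
  (R ⋈[a=f] (T ⋈[f=d] S)) → 2
  σ[d<5]((R ⋈[a=f] (T ⋈[f=d] S))) → 1
  π[c](σ[d<5]((R ⋈[a=f] (T ⋈[f=d] S)))) → 1

|E| = 1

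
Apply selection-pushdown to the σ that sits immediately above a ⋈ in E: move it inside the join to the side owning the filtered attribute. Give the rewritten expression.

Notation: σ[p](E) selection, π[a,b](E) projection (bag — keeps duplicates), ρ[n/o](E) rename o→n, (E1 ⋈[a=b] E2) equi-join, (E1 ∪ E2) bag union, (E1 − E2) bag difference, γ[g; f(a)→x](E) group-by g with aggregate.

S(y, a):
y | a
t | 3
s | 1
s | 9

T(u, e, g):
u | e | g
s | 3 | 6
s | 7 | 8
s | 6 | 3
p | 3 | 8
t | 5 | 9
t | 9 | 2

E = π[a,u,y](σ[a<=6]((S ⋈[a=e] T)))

σ filters on a, owned by the left side.
E' = π[a,u,y]((σ[a<=6](S) ⋈[a=e] T))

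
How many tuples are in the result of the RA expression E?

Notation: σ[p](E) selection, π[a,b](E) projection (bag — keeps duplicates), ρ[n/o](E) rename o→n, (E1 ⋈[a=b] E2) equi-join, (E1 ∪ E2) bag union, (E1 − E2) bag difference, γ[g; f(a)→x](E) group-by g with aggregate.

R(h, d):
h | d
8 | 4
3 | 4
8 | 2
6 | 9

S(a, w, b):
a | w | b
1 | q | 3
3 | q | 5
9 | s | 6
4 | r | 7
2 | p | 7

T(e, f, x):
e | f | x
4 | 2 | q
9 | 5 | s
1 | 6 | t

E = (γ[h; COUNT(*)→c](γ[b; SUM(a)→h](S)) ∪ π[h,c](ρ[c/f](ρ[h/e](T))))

Row counts bottom-up:
  S → 5
  γ[b; SUM(a)→h](S) → 4
  γ[h; COUNT(*)→c](γ[b; SUM(a)→h](S)) → 4
  T → 3
  ρ[h/e](T) → 3
  ρ[c/f](ρ[h/e](T)) → 3
  π[h,c](ρ[c/f](ρ[h/e](T))) → 3
  (γ[h; COUNT(*)→c](γ[b; SUM(a)→h](S)) ∪ π[h,c](ρ[c/f](ρ[h/e](T)))) → 7

|E| = 7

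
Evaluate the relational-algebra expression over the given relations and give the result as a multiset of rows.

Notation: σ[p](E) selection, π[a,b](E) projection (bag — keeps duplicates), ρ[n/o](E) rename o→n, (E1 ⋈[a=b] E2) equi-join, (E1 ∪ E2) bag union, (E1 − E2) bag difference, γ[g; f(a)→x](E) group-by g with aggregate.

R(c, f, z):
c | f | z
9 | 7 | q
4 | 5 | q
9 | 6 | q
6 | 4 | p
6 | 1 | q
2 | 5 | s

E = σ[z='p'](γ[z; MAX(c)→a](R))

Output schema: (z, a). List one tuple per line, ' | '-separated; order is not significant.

Stepwise |·|:
  R → 6
  γ[z; MAX(c)→a](R) → 3
  σ[z='p'](γ[z; MAX(c)→a](R)) → 1

== RESULT ==
z | a
p | 6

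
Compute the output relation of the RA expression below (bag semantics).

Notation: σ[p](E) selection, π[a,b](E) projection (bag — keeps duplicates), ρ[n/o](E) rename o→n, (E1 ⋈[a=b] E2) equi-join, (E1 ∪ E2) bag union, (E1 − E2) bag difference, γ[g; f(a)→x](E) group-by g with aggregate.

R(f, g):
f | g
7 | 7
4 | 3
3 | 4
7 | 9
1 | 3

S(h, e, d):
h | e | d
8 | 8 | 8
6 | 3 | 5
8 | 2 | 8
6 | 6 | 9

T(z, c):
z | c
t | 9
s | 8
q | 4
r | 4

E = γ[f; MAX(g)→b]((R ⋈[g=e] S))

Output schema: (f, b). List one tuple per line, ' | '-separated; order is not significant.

Per-node cardinality:
  R → 5
  S → 4
  (R ⋈[g=e] S) → 2
  γ[f; MAX(g)→b]((R ⋈[g=e] S)) → 2

== RESULT ==
f | b
1 | 3
4 | 3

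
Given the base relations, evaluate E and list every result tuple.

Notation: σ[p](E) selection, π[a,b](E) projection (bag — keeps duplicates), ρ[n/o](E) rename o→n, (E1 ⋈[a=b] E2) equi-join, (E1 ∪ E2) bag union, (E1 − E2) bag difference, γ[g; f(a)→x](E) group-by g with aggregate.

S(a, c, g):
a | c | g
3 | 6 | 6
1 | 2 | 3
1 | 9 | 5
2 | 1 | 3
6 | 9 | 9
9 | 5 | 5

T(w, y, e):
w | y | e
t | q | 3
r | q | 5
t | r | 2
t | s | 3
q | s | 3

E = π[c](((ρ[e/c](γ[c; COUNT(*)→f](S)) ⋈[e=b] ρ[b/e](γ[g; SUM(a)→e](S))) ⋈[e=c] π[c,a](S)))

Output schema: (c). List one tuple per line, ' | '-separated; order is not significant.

Stepwise |·|:
  S → 6
  γ[c; COUNT(*)→f](S) → 5
  ρ[e/c](γ[c; COUNT(*)→f](S)) → 5
  S → 6
  γ[g; SUM(a)→e](S) → 4
  ρ[b/e](γ[g; SUM(a)→e](S)) → 4
  (ρ[e/c](γ[c; COUNT(*)→f](S)) ⋈[e=b] ρ[b/e](γ[g; SUM(a)→e](S))) → 1
  S → 6
  π[c,a](S) → 6
  ((ρ[e/c](γ[c; COUNT(*)→f](S)) ⋈[e=b] ρ[b/e](γ[g; SUM(a)→e](S))) ⋈[e=c] π[c,a](S)) → 1
  π[c](((ρ[e/c](γ[c; COUNT(*)→f](S)) ⋈[e=b] ρ[b/e](γ[g; SUM(a)→e](S))) ⋈[e=c] π[c,a](S))) → 1

== RESULT ==
c
6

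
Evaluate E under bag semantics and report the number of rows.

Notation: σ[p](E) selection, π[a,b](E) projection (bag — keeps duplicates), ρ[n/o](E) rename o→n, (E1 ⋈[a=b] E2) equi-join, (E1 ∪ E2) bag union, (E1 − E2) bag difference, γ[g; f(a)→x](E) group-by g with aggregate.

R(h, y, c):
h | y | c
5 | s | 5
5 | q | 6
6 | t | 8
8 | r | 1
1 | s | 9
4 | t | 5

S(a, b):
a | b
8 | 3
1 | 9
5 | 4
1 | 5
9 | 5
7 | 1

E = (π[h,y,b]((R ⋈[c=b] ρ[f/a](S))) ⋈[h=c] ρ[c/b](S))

Subexpression sizes:
  R → 6
  S → 6
  ρ[f/a](S) → 6
  (R ⋈[c=b] ρ[f/a](S)) → 6
  π[h,y,b]((R ⋈[c=b] ρ[f/a](S))) → 6
  S → 6
  ρ[c/b](S) → 6
  (π[h,y,b]((R ⋈[c=b] ρ[f/a](S))) ⋈[h=c] ρ[c/b](S)) → 7

|E| = 7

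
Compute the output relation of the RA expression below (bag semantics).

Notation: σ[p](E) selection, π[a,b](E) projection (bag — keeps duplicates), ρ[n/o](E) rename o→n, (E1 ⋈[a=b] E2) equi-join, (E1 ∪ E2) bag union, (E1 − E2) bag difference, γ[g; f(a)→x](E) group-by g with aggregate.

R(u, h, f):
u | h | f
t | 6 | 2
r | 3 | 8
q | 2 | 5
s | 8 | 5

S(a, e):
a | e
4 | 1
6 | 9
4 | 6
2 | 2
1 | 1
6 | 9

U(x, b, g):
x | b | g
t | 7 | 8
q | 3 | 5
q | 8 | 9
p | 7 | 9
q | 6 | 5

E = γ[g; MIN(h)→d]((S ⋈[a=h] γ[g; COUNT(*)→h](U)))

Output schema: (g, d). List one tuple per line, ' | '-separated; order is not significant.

Row counts bottom-up:
  S → 6
  U → 5
  γ[g; COUNT(*)→h](U) → 3
  (S ⋈[a=h] γ[g; COUNT(*)→h](U)) → 3
  γ[g; MIN(h)→d]((S ⋈[a=h] γ[g; COUNT(*)→h](U))) → 3

== RESULT ==
g | d
5 | 2
8 | 1
9 | 2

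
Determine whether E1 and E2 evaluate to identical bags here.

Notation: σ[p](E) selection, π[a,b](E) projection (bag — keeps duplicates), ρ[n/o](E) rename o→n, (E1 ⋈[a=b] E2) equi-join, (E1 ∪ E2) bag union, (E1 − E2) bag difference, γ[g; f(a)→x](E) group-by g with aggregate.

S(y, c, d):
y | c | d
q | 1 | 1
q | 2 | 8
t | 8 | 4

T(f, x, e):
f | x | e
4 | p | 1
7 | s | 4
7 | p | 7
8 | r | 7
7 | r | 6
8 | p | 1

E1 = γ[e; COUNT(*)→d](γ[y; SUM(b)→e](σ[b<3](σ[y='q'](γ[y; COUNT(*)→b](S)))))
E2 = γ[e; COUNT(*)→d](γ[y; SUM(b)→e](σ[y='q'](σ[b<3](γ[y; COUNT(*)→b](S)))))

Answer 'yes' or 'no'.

E1 subexpression sizes:
  S → 3
  γ[y; COUNT(*)→b](S) → 2
  σ[y='q'](γ[y; COUNT(*)→b](S)) → 1
  σ[b<3](σ[y='q'](γ[y; COUNT(*)→b](S))) → 1
  γ[y; SUM(b)→e](σ[b<3](σ[y='q'](γ[y; COUNT(*)→b](S)))) → 1
  γ[e; COUNT(*)→d](γ[y; SUM(b)→e](σ[b<3](σ[y='q'](γ[y; COUNT(*)→b](S))))) → 1
E2 subexpression sizes:
  S → 3
  γ[y; COUNT(*)→b](S) → 2
  σ[b<3](γ[y; COUNT(*)→b](S)) → 2
  σ[y='q'](σ[b<3](γ[y; COUNT(*)→b](S))) → 1
  γ[y; SUM(b)→e](σ[y='q'](σ[b<3](γ[y; COUNT(*)→b](S)))) → 1
  γ[e; COUNT(*)→d](γ[y; SUM(b)→e](σ[y='q'](σ[b<3](γ[y; COUNT(*)→b](S))))) → 1

E1 and E2 produce the same multiset:
e | d
2 | 1

yes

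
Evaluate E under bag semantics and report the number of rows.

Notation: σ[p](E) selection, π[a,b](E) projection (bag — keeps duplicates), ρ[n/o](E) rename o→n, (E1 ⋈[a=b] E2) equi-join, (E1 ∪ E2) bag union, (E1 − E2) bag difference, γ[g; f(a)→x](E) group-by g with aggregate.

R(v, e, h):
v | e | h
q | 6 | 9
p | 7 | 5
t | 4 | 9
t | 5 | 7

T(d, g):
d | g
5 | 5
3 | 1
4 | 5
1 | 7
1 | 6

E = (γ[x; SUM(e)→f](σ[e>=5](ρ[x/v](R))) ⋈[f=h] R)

Subexpression sizes:
  R → 4
  ρ[x/v](R) → 4
  σ[e>=5](ρ[x/v](R)) → 3
  γ[x; SUM(e)→f](σ[e>=5](ρ[x/v](R))) → 3
  R → 4
  (γ[x; SUM(e)→f](σ[e>=5](ρ[x/v](R))) ⋈[f=h] R) → 2

|E| = 2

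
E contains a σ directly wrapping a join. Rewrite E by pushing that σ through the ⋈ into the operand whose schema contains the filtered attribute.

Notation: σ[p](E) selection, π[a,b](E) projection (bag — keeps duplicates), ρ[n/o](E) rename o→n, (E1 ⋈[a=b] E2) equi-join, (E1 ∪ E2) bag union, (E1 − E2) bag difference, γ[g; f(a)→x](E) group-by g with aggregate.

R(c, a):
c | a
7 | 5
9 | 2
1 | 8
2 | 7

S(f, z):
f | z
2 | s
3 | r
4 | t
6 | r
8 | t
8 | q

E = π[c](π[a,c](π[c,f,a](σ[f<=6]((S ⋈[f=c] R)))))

σ filters on f, owned by the left side.
E' = π[c](π[a,c](π[c,f,a]((σ[f<=6](S) ⋈[f=c] R))))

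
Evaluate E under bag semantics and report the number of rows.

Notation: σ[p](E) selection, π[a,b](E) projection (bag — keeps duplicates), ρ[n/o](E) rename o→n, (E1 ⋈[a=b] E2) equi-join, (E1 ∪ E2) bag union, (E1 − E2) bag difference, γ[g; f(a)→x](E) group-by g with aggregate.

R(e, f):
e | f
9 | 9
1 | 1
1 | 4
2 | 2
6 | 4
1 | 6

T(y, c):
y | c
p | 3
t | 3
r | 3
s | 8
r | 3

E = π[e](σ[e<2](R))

Per-node cardinality:
  R → 6
  σ[e<2](R) → 3
  π[e](σ[e<2](R)) → 3

|E| = 3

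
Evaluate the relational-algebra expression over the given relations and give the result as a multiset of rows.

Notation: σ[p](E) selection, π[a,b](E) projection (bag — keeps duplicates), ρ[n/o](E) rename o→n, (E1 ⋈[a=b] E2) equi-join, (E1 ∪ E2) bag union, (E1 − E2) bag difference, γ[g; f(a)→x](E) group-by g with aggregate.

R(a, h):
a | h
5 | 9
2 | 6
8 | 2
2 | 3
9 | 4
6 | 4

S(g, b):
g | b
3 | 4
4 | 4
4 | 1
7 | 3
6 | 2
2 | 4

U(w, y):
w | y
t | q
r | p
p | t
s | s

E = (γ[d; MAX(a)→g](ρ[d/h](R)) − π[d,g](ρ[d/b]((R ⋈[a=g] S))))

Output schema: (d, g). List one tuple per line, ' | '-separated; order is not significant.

Per-node cardinality:
  R → 6
  ρ[d/h](R) → 6
  γ[d; MAX(a)→g](ρ[d/h](R)) → 5
  R → 6
  S → 6
  (R ⋈[a=g] S) → 3
  ρ[d/b]((R ⋈[a=g] S)) → 3
  π[d,g](ρ[d/b]((R ⋈[a=g] S))) → 3
  (γ[d; MAX(a)→g](ρ[d/h](R)) − π[d,g](ρ[d/b]((R ⋈[a=g] S)))) → 5

== RESULT ==
d | g
2 | 8
3 | 2
4 | 9
6 | 2
9 | 5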